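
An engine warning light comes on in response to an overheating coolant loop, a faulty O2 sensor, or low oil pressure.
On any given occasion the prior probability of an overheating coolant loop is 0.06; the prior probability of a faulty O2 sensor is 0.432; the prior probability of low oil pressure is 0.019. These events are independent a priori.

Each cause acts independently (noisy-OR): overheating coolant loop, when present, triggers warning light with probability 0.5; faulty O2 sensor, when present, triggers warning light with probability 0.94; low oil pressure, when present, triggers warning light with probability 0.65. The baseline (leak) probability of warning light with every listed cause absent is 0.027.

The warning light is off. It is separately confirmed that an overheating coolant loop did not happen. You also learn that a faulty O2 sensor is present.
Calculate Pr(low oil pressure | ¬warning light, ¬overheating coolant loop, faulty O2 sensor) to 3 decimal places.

Pr(low oil pressure | ¬warning light, ¬overheating coolant loop, faulty O2 sensor) ≈ 0.007

Under noisy-OR, P(warning light | causes) = 1 − (1−0.027)·∏(1−qᵢ) over the active causes.
By total probability over both values of low oil pressure:
  P(¬warning light | ¬overheating coolant loop, faulty O2 sensor) = 0.05838*0.981 + 0.020433*0.019
        = 0.057271 + 0.000388 = 0.057659
The terms with low oil pressure present sum to 0.000388, so
  P(low oil pressure | ¬warning light, ¬overheating coolant loop, faulty O2 sensor) = 0.000388 / 0.057659 ≈ 0.007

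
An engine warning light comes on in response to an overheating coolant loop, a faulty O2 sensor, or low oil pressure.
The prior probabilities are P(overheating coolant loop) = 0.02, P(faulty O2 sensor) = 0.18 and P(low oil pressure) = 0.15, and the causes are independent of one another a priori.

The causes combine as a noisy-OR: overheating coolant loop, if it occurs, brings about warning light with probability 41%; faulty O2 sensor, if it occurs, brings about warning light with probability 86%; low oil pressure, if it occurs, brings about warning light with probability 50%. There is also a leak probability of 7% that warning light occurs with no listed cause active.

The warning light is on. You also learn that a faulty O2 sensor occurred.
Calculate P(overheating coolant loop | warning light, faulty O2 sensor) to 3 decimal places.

P(overheating coolant loop | warning light, faulty O2 sensor) ≈ 0.021

Under noisy-OR, P(warning light | causes) = 1 − (1−0.07)·∏(1−qᵢ) over the active causes.
By total probability over the 4 (overheating coolant loop, low oil pressure) configurations:
  P(warning light | faulty O2 sensor) = 0.8698·0.98·0.85 + 0.9349·0.98·0.15 + 0.923182·0.02·0.85 + 0.961591·0.02·0.15
        = 0.724543 + 0.137430 + 0.015694 + 0.002885 = 0.880552
Configurations with overheating coolant loop contribute 0.018579, so
  P(overheating coolant loop | warning light, faulty O2 sensor) = 0.018579 / 0.880552 ≈ 0.021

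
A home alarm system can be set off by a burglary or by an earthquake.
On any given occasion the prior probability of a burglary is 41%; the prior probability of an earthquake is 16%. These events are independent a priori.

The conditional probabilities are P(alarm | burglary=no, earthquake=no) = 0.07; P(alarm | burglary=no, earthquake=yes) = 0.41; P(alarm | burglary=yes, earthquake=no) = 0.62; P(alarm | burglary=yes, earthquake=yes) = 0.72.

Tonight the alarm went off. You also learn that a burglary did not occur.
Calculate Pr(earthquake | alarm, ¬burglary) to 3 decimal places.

Pr(earthquake | alarm, ¬burglary) ≈ 0.527

Weight on earthquake=true, given the evidence: 0.41×0.16 = 0.065600
The normalizing constant is 0.07×0.84 + 0.41×0.16 = 0.124400
Posterior = 0.065600 / 0.124400 ≈ 0.527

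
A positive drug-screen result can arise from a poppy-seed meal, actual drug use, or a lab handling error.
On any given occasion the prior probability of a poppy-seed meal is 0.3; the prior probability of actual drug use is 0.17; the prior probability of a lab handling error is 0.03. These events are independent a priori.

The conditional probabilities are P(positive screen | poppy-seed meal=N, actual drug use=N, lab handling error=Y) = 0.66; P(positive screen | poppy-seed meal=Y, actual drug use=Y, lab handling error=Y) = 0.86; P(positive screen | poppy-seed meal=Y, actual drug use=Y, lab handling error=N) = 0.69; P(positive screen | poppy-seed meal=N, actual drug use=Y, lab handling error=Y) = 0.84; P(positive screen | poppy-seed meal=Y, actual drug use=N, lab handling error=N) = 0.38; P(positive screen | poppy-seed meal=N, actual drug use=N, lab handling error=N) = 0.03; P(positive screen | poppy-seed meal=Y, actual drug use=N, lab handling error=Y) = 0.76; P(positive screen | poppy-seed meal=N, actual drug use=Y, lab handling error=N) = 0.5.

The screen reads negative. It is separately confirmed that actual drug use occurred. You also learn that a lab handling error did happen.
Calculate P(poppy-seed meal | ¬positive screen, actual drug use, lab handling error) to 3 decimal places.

P(poppy-seed meal | ¬positive screen, actual drug use, lab handling error) ≈ 0.273

Weight on poppy-seed meal=true, given the evidence: 0.14×0.3 = 0.042000
Normalizer over all consistent configurations: 0.16×0.7 + 0.14×0.3 = 0.154000
P(poppy-seed meal | ¬positive screen, actual drug use, lab handling error) = 0.042000/0.154000 ≈ 0.273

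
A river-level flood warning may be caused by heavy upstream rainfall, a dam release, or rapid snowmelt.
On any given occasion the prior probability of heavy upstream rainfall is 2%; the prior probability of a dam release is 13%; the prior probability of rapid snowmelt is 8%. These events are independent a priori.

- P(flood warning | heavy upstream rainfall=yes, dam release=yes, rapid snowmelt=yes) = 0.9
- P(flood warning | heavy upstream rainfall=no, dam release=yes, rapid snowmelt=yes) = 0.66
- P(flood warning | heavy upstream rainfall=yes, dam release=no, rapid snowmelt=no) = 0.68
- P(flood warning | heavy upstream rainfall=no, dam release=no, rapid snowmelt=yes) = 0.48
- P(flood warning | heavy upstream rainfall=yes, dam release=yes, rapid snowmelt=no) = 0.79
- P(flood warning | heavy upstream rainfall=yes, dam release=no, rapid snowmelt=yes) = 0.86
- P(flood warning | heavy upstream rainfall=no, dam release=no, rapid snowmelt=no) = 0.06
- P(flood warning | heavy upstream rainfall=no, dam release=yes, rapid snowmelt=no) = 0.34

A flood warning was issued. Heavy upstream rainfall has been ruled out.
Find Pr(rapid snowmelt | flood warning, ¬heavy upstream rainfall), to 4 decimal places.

Pr(rapid snowmelt | flood warning, ¬heavy upstream rainfall) ≈ 0.3123

P(flood warning | ¬heavy upstream rainfall) = 0.06·0.87·0.92 + 0.48·0.87·0.08 + 0.34·0.13·0.92 + 0.66·0.13·0.08 = 0.048024 + 0.033408 + 0.040664 + 0.006864 = 0.128960
Of this, 0.040272 comes from 0.033408 + 0.006864 (the rapid snowmelt=true cases).
P(rapid snowmelt | flood warning, ¬heavy upstream rainfall) = 0.040272 / 0.128960 ≈ 0.3123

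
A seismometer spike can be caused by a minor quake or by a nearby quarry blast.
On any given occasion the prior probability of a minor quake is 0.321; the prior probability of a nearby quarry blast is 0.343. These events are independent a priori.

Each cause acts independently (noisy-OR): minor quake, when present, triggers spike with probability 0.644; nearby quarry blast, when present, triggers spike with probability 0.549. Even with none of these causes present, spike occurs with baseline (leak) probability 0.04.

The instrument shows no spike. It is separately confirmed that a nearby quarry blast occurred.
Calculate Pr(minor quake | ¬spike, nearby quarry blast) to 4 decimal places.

Under noisy-OR, P(spike | causes) = 1 − (1−0.04)·∏(1−qᵢ) over the active causes.
Weight on minor quake=true, given the evidence: 0.154134·0.321 = 0.049477
The normalizing constant is 0.43296·0.679 + 0.154134·0.321 = 0.343457
Posterior = 0.049477 / 0.343457 ≈ 0.1441

Pr(minor quake | ¬spike, nearby quarry blast) ≈ 0.1441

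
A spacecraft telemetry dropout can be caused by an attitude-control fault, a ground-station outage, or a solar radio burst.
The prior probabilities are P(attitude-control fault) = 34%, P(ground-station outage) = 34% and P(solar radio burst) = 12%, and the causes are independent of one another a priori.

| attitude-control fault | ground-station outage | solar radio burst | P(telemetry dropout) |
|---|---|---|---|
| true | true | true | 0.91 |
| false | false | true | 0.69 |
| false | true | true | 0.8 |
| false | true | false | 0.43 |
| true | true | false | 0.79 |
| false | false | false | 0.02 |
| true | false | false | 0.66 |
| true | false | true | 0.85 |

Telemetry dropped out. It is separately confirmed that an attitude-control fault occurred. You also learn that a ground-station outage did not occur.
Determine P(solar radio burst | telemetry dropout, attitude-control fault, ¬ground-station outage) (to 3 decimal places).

Enumerate both values of solar radio burst and weight by the priors:
  P(telemetry dropout | attitude-control fault, ¬ground-station outage) = 0.66×0.88 + 0.85×0.12
        = 0.580800 + 0.102000 = 0.682800
Configurations with solar radio burst contribute 0.102000, so
  P(solar radio burst | telemetry dropout, attitude-control fault, ¬ground-station outage) = 0.102000 / 0.682800 ≈ 0.149

P(solar radio burst | telemetry dropout, attitude-control fault, ¬ground-station outage) ≈ 0.149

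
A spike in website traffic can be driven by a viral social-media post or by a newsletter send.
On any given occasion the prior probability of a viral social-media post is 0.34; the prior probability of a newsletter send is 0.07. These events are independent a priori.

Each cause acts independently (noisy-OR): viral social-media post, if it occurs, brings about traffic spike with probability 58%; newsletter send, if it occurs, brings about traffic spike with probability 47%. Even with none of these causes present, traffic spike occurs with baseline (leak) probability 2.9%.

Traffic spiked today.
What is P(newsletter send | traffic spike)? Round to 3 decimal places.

Under noisy-OR, P(traffic spike | causes) = 1 − (1−0.029)·∏(1−qᵢ) over the active causes.
For the numerator, keep only newsletter send=true terms: 0.022424 + 0.018656 = 0.041080
Normalizer over all consistent configurations: 0.029*0.66*0.93 + 0.48537*0.66*0.07 + 0.59218*0.34*0.93 + 0.783855*0.34*0.07 = 0.246127
Posterior = 0.041080 / 0.246127 ≈ 0.167

P(newsletter send | traffic spike) ≈ 0.167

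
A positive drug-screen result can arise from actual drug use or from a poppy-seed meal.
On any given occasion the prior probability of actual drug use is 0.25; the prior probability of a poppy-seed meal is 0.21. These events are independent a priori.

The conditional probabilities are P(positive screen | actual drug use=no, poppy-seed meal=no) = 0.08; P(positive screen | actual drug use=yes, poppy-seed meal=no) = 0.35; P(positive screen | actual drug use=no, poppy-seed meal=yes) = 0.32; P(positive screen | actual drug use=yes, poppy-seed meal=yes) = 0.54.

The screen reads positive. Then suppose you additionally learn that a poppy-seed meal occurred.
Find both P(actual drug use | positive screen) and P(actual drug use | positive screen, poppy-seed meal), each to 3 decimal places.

P(actual drug use | positive screen) ≈ 0.499; P(actual drug use | positive screen, poppy-seed meal) ≈ 0.360

Weight on actual drug use=true, given the evidence: 0.069125 + 0.028350 = 0.097475
The normalizing constant is 0.08×0.75×0.79 + 0.32×0.75×0.21 + 0.35×0.25×0.79 + 0.54×0.25×0.21 = 0.195275
P(actual drug use | positive screen) = 0.097475/0.195275 ≈ 0.499

Now condition on the additional information:
By total probability over both values of actual drug use:
  P(positive screen | poppy-seed meal) = 0.32×0.75 + 0.54×0.25
        = 0.240000 + 0.135000 = 0.375000
Keeping only the actual drug use-present terms gives 0.135000, so
  P(actual drug use | positive screen, poppy-seed meal) = 0.135000 / 0.375000 ≈ 0.360
Conditioning on poppy-seed meal lowers the posterior on actual drug use: the classic explaining-away effect in a common-effect structure.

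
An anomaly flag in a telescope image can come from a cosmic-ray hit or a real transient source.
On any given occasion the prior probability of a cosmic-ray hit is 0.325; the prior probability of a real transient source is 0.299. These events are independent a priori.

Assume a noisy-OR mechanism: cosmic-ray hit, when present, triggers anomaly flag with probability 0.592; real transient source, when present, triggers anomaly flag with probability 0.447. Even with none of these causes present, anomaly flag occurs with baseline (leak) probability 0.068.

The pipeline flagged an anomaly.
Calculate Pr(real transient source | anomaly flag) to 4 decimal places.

Pr(real transient source | anomaly flag) ≈ 0.5017

Under noisy-OR, P(anomaly flag | causes) = 1 − (1−0.068)·∏(1−qᵢ) over the active causes.
P(anomaly flag) = 0.068·0.675·0.701 + 0.484604·0.675·0.299 + 0.619744·0.325·0.701 + 0.789718·0.325·0.299 = 0.032176 + 0.097805 + 0.141193 + 0.076741 = 0.347915
The real transient source-present share is 0.097805 + 0.076741 = 0.174546.
P(real transient source | anomaly flag) = 0.174546 / 0.347915 ≈ 0.5017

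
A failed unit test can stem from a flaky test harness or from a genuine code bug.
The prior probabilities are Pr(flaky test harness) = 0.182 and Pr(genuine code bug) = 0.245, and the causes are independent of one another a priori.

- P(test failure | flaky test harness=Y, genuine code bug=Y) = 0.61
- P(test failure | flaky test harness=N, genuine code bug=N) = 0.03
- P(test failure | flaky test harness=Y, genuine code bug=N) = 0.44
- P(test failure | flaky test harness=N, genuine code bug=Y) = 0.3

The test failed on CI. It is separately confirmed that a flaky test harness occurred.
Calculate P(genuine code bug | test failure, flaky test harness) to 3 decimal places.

P(genuine code bug | test failure, flaky test harness) ≈ 0.310

P(test failure | flaky test harness) = 0.44*0.755 + 0.61*0.245 = 0.332200 + 0.149450 = 0.481650
The genuine code bug-present share is 0.61*0.245 = 0.149450.
Hence the posterior is 0.149450/0.481650 ≈ 0.310.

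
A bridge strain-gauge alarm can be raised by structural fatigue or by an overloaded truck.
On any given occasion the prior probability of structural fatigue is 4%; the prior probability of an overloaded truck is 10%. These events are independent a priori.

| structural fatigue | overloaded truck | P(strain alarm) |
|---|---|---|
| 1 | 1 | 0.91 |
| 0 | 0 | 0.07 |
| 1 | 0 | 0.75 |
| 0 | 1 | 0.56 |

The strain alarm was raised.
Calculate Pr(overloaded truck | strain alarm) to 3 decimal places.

Sum P(strain alarm|·) weighted by the priors over the 4 (structural fatigue, overloaded truck) configurations:
  P(strain alarm) = 0.07*0.96*0.9 + 0.56*0.96*0.1 + 0.75*0.04*0.9 + 0.91*0.04*0.1
        = 0.060480 + 0.053760 + 0.027000 + 0.003640 = 0.144880
The terms with overloaded truck present sum to 0.057400, so
  P(overloaded truck | strain alarm) = 0.057400 / 0.144880 ≈ 0.396

Pr(overloaded truck | strain alarm) ≈ 0.396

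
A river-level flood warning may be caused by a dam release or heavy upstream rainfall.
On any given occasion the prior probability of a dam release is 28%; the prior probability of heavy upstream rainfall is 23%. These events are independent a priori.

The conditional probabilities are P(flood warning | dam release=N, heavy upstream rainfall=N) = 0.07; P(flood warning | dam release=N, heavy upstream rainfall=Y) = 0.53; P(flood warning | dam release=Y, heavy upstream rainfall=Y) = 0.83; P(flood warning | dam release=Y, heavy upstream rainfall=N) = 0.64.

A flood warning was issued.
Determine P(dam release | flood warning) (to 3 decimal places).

P(flood warning) = 0.07*0.72*0.77 + 0.53*0.72*0.23 + 0.64*0.28*0.77 + 0.83*0.28*0.23 = 0.038808 + 0.087768 + 0.137984 + 0.053452 = 0.318012
The dam release-present share is 0.137984 + 0.053452 = 0.191436.
So P(dam release | flood warning) = 0.191436/0.318012 ≈ 0.602.

P(dam release | flood warning) ≈ 0.602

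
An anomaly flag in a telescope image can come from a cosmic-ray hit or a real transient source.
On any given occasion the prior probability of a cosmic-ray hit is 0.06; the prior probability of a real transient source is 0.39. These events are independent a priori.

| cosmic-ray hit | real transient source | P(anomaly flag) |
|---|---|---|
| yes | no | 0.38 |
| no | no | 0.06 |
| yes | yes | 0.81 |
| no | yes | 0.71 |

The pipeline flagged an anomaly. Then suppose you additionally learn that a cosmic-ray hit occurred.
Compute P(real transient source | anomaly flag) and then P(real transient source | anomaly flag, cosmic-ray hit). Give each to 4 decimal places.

P(real transient source | anomaly flag) ≈ 0.8525; P(real transient source | anomaly flag, cosmic-ray hit) ≈ 0.5768

Enumerate the 4 (cosmic-ray hit, real transient source) configurations and weight by the priors:
  P(anomaly flag) = 0.06*0.94*0.61 + 0.71*0.94*0.39 + 0.38*0.06*0.61 + 0.81*0.06*0.39
        = 0.034404 + 0.260286 + 0.013908 + 0.018954 = 0.327552
The terms with real transient source present sum to 0.279240, so
  P(real transient source | anomaly flag) = 0.279240 / 0.327552 ≈ 0.8525

Now also conditioning on cosmic-ray hit=true:
Numerator (weight on configurations with real transient source): 0.81*0.39 = 0.315900
Normalizer over all consistent configurations: 0.38*0.61 + 0.81*0.39 = 0.547700
Posterior = 0.315900 / 0.547700 ≈ 0.5768
— cosmic-ray hit explains away the evidence for real transient source.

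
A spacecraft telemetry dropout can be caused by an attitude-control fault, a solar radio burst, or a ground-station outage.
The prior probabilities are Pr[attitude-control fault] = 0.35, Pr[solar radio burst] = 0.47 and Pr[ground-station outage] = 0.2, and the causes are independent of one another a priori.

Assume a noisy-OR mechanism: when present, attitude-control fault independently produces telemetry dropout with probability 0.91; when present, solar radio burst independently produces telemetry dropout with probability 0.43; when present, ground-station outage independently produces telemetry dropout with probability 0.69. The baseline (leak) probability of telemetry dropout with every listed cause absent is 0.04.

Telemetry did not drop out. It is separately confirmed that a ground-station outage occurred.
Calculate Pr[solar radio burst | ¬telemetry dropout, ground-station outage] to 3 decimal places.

Pr[solar radio burst | ¬telemetry dropout, ground-station outage] ≈ 0.336

Under noisy-OR, P(telemetry dropout | causes) = 1 − (1−0.04)·∏(1−qᵢ) over the active causes.
For the numerator, keep only solar radio burst=true terms: 0.051823 + 0.002511 = 0.054334
The normalizing constant is 0.2976×0.65×0.53 + 0.169632×0.65×0.47 + 0.026784×0.35×0.53 + 0.015267×0.35×0.47 = 0.161825
P(solar radio burst | ¬telemetry dropout, ground-station outage) = 0.054334/0.161825 ≈ 0.336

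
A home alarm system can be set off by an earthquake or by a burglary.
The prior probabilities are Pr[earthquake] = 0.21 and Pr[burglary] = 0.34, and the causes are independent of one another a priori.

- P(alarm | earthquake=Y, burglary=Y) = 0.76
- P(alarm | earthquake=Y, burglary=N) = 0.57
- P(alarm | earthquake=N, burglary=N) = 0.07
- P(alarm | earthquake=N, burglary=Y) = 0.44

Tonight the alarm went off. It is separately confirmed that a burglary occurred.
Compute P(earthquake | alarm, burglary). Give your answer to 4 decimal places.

P(earthquake | alarm, burglary) ≈ 0.3147

Weight on earthquake=true, given the evidence: 0.76×0.21 = 0.159600
Normalizer over all consistent configurations: 0.44×0.79 + 0.76×0.21 = 0.507200
P(earthquake | alarm, burglary) = 0.159600/0.507200 ≈ 0.3147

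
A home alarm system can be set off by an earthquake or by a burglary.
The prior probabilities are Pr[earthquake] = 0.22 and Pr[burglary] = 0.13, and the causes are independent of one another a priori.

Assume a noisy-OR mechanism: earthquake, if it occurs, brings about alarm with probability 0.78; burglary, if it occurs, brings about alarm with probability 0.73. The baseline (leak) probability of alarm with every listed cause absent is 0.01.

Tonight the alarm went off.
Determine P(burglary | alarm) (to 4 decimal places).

P(burglary | alarm) ≈ 0.3927

Under noisy-OR, P(alarm | causes) = 1 − (1−0.01)·∏(1−qᵢ) over the active causes.
Enumerate the 4 (earthquake, burglary) configurations and weight by the priors:
  P(alarm) = 0.01·0.78·0.87 + 0.7327·0.78·0.13 + 0.7822·0.22·0.87 + 0.941194·0.22·0.13
        = 0.006786 + 0.074296 + 0.149713 + 0.026918 = 0.257713
The terms with burglary present sum to 0.101214, so
  P(burglary | alarm) = 0.101214 / 0.257713 ≈ 0.3927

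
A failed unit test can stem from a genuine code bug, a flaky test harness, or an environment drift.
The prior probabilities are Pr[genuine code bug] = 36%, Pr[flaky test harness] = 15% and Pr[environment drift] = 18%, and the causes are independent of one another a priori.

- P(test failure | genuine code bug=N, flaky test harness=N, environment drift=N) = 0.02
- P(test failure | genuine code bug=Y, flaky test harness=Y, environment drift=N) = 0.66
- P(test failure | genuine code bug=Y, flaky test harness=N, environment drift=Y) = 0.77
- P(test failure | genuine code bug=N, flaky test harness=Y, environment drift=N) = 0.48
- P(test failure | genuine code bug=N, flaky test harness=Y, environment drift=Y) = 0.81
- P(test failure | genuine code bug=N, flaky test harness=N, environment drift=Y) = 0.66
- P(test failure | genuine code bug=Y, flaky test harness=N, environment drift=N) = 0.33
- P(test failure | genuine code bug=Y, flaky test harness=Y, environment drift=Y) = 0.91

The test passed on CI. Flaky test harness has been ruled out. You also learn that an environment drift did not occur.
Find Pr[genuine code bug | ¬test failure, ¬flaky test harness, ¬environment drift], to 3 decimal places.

P(¬test failure | ¬flaky test harness, ¬environment drift) = 0.98×0.64 + 0.67×0.36 = 0.627200 + 0.241200 = 0.868400
Restricting to configurations with genuine code bug present: 0.67×0.36 = 0.241200.
P(genuine code bug | ¬test failure, ¬flaky test harness, ¬environment drift) = 0.241200 / 0.868400 ≈ 0.278

Pr[genuine code bug | ¬test failure, ¬flaky test harness, ¬environment drift] ≈ 0.278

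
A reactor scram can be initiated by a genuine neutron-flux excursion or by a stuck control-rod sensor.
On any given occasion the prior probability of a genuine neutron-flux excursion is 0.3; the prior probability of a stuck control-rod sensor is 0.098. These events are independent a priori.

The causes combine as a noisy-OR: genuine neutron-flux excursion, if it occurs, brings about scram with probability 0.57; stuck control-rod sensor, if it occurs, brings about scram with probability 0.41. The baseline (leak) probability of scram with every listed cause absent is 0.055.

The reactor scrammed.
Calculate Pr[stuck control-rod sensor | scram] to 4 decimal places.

Under noisy-OR, P(scram | causes) = 1 − (1−0.055)·∏(1−qᵢ) over the active causes.
Enumerate the 4 (genuine neutron-flux excursion, stuck control-rod sensor) configurations and weight by the priors:
  P(scram) = 0.055×0.7×0.902 + 0.44245×0.7×0.098 + 0.59365×0.3×0.902 + 0.760253×0.3×0.098
        = 0.034727 + 0.030352 + 0.160642 + 0.022351 = 0.248072
The terms with stuck control-rod sensor present sum to 0.052703, so
  P(stuck control-rod sensor | scram) = 0.052703 / 0.248072 ≈ 0.2125

Pr[stuck control-rod sensor | scram] ≈ 0.2125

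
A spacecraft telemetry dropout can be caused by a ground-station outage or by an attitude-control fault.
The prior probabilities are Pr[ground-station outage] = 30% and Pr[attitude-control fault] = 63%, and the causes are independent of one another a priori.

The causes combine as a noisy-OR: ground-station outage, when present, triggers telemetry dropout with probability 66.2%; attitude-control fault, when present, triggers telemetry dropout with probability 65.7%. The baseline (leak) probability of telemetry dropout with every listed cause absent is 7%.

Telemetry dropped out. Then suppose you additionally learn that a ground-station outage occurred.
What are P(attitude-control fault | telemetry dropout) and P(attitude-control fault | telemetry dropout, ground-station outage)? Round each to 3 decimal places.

Under noisy-OR, P(telemetry dropout | causes) = 1 − (1−0.07)·∏(1−qᵢ) over the active causes.
P(telemetry dropout) = 0.07*0.7*0.37 + 0.68101*0.7*0.63 + 0.68566*0.3*0.37 + 0.892181*0.3*0.63 = 0.018130 + 0.300325 + 0.076108 + 0.168622 = 0.563185
Of this, 0.468947 comes from 0.300325 + 0.168622 (the attitude-control fault=true cases).
Hence the posterior is 0.468947/0.563185 ≈ 0.833.

Now condition on the additional information:
P(telemetry dropout | ground-station outage) = 0.68566*0.37 + 0.892181*0.63 = 0.253694 + 0.562074 = 0.815768
Of this, 0.562074 comes from 0.892181*0.63 (the attitude-control fault=true cases).
P(attitude-control fault | telemetry dropout, ground-station outage) = 0.562074 / 0.815768 ≈ 0.689
Conditioning on ground-station outage lowers the posterior on attitude-control fault: the classic explaining-away effect in a common-effect structure.

P(attitude-control fault | telemetry dropout) ≈ 0.833; P(attitude-control fault | telemetry dropout, ground-station outage) ≈ 0.689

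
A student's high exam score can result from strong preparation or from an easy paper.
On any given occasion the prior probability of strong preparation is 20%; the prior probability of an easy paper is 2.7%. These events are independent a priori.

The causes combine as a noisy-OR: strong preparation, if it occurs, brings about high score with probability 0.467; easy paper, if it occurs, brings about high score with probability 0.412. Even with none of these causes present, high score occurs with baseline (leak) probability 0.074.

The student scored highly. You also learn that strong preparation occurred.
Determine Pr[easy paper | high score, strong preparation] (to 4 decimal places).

Under noisy-OR, P(high score | causes) = 1 − (1−0.074)·∏(1−qᵢ) over the active causes.
Enumerate both values of easy paper and weight by the priors:
  P(high score | strong preparation) = 0.506442·0.973 + 0.709788·0.027
        = 0.492768 + 0.019164 = 0.511932
Keeping only the easy paper-present terms gives 0.019164, so
  P(easy paper | high score, strong preparation) = 0.019164 / 0.511932 ≈ 0.0374

Pr[easy paper | high score, strong preparation] ≈ 0.0374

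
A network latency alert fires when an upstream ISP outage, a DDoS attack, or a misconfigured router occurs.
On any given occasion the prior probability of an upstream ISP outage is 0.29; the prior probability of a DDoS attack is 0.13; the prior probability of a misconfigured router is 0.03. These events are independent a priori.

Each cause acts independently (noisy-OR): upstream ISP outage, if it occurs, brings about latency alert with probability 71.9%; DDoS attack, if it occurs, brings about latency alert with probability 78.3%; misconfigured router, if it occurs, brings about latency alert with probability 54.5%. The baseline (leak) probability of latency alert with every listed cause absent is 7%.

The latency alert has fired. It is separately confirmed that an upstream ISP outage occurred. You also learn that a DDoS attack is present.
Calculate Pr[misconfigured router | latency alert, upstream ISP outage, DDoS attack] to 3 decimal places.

Under noisy-OR, P(latency alert | causes) = 1 − (1−0.07)·∏(1−qᵢ) over the active causes.
Sum P(latency alert|·) weighted by the priors over both values of misconfigured router:
  P(latency alert | upstream ISP outage, DDoS attack) = 0.943291·0.97 + 0.974198·0.03
        = 0.914992 + 0.029226 = 0.944218
The terms with misconfigured router present sum to 0.029226, so
  P(misconfigured router | latency alert, upstream ISP outage, DDoS attack) = 0.029226 / 0.944218 ≈ 0.031

Pr[misconfigured router | latency alert, upstream ISP outage, DDoS attack] ≈ 0.031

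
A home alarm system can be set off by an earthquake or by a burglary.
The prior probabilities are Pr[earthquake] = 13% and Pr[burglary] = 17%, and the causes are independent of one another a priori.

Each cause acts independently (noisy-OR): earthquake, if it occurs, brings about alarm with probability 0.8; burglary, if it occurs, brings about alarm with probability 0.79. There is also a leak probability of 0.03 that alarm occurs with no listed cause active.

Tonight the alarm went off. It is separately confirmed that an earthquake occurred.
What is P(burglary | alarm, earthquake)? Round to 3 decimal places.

P(burglary | alarm, earthquake) ≈ 0.196

Under noisy-OR, P(alarm | causes) = 1 − (1−0.03)·∏(1−qᵢ) over the active causes.
Sum P(alarm|·) weighted by the priors over both values of burglary:
  P(alarm | earthquake) = 0.806·0.83 + 0.95926·0.17
        = 0.668980 + 0.163074 = 0.832054
Keeping only the burglary-present terms gives 0.163074, so
  P(burglary | alarm, earthquake) = 0.163074 / 0.832054 ≈ 0.196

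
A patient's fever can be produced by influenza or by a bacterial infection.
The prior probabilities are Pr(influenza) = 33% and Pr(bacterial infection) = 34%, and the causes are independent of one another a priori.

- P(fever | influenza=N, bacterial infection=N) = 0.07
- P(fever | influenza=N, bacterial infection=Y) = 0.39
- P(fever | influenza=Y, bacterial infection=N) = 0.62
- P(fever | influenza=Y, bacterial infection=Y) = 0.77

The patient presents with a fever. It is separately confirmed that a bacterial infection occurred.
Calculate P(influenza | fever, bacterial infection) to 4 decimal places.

P(fever | bacterial infection) = 0.39·0.67 + 0.77·0.33 = 0.261300 + 0.254100 = 0.515400
The influenza-present share is 0.77·0.33 = 0.254100.
So P(influenza | fever, bacterial infection) = 0.254100/0.515400 ≈ 0.4930.

P(influenza | fever, bacterial infection) ≈ 0.4930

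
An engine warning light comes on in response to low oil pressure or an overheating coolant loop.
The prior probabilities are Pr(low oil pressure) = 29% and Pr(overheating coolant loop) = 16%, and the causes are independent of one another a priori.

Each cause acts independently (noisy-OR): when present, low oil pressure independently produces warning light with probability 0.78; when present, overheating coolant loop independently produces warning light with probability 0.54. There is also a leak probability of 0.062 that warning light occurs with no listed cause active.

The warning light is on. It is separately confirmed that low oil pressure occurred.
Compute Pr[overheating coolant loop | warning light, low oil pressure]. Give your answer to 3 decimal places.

Under noisy-OR, P(warning light | causes) = 1 − (1−0.062)·∏(1−qᵢ) over the active causes.
P(warning light | low oil pressure) = 0.79364*0.84 + 0.905074*0.16 = 0.666658 + 0.144812 = 0.811470
The overheating coolant loop-present share is 0.905074*0.16 = 0.144812.
So P(overheating coolant loop | warning light, low oil pressure) = 0.144812/0.811470 ≈ 0.178.

Pr[overheating coolant loop | warning light, low oil pressure] ≈ 0.178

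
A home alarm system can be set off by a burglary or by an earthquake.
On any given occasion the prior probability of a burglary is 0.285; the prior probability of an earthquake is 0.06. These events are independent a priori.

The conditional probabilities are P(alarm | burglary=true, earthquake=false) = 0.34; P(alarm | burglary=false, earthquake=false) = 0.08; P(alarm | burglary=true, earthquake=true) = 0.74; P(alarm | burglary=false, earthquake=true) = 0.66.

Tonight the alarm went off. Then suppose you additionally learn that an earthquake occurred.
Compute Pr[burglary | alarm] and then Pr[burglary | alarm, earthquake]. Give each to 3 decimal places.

Pr[burglary | alarm] ≈ 0.558; Pr[burglary | alarm, earthquake] ≈ 0.309

For the numerator, keep only burglary=true terms: 0.091086 + 0.012654 = 0.103740
Denominator P(alarm): 0.08*0.715*0.94 + 0.66*0.715*0.06 + 0.34*0.285*0.94 + 0.74*0.285*0.06 = 0.185822
Posterior = 0.103740 / 0.185822 ≈ 0.558

With the extra evidence:
P(alarm | earthquake) = 0.66×0.715 + 0.74×0.285 = 0.471900 + 0.210900 = 0.682800
Restricting to configurations with burglary present: 0.74×0.285 = 0.210900.
Hence the posterior is 0.210900/0.682800 ≈ 0.309.
— earthquake explains away the evidence for burglary.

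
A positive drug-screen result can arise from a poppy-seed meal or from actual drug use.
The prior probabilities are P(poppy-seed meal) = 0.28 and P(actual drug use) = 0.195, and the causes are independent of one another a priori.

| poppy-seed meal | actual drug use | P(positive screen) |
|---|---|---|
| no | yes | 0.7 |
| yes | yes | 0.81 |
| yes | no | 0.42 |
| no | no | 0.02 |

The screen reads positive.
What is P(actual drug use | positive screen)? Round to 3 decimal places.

Sum P(positive screen|·) weighted by the priors over the 4 (poppy-seed meal, actual drug use) configurations:
  P(positive screen) = 0.02·0.72·0.805 + 0.7·0.72·0.195 + 0.42·0.28·0.805 + 0.81·0.28·0.195
        = 0.011592 + 0.098280 + 0.094668 + 0.044226 = 0.248766
The terms with actual drug use present sum to 0.142506, so
  P(actual drug use | positive screen) = 0.142506 / 0.248766 ≈ 0.573

P(actual drug use | positive screen) ≈ 0.573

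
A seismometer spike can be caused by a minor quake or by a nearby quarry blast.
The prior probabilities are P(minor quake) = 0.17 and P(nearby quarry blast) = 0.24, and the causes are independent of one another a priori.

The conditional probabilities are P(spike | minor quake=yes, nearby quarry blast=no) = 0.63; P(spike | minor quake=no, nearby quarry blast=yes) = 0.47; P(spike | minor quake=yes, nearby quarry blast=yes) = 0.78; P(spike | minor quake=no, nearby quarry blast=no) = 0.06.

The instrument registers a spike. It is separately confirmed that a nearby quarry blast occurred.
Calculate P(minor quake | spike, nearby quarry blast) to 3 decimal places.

P(minor quake | spike, nearby quarry blast) ≈ 0.254

P(spike | nearby quarry blast) = 0.47×0.83 + 0.78×0.17 = 0.390100 + 0.132600 = 0.522700
Of this, 0.132600 comes from 0.78×0.17 (the minor quake=true cases).
So P(minor quake | spike, nearby quarry blast) = 0.132600/0.522700 ≈ 0.254.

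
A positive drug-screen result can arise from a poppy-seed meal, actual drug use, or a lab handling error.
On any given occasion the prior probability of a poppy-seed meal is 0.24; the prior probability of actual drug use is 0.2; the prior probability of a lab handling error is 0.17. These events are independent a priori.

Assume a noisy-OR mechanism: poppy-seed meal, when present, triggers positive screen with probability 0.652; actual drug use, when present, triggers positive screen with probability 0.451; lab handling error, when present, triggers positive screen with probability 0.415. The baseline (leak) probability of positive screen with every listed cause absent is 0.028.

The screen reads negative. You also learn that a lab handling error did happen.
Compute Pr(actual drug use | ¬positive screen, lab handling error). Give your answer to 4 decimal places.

Pr(actual drug use | ¬positive screen, lab handling error) ≈ 0.1207

Under noisy-OR, P(positive screen | causes) = 1 − (1−0.028)·∏(1−qᵢ) over the active causes.
By total probability over the 4 (poppy-seed meal, actual drug use) configurations:
  P(¬positive screen | lab handling error) = 0.56862×0.76×0.8 + 0.312172×0.76×0.2 + 0.19788×0.24×0.8 + 0.108636×0.24×0.2
        = 0.345721 + 0.047450 + 0.037993 + 0.005215 = 0.436379
Keeping only the actual drug use-present terms gives 0.052665, so
  P(actual drug use | ¬positive screen, lab handling error) = 0.052665 / 0.436379 ≈ 0.1207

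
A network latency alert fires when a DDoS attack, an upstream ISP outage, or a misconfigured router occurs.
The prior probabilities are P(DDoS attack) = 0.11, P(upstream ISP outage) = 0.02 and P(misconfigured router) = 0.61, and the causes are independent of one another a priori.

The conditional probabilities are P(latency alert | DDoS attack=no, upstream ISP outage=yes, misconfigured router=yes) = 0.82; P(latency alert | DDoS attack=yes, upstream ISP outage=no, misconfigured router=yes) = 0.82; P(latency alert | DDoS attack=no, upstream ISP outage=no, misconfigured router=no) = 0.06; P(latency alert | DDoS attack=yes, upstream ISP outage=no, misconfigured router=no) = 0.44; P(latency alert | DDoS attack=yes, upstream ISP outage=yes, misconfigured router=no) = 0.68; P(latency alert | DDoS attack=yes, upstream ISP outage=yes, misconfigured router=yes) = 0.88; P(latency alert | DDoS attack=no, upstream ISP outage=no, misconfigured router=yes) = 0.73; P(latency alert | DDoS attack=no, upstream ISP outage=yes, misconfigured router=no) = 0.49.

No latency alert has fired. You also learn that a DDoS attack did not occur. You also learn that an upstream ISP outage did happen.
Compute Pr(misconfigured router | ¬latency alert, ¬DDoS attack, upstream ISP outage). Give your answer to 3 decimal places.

Pr(misconfigured router | ¬latency alert, ¬DDoS attack, upstream ISP outage) ≈ 0.356

P(¬latency alert | ¬DDoS attack, upstream ISP outage) = 0.51×0.39 + 0.18×0.61 = 0.198900 + 0.109800 = 0.308700
The misconfigured router-present share is 0.18×0.61 = 0.109800.
So P(misconfigured router | ¬latency alert, ¬DDoS attack, upstream ISP outage) = 0.109800/0.308700 ≈ 0.356.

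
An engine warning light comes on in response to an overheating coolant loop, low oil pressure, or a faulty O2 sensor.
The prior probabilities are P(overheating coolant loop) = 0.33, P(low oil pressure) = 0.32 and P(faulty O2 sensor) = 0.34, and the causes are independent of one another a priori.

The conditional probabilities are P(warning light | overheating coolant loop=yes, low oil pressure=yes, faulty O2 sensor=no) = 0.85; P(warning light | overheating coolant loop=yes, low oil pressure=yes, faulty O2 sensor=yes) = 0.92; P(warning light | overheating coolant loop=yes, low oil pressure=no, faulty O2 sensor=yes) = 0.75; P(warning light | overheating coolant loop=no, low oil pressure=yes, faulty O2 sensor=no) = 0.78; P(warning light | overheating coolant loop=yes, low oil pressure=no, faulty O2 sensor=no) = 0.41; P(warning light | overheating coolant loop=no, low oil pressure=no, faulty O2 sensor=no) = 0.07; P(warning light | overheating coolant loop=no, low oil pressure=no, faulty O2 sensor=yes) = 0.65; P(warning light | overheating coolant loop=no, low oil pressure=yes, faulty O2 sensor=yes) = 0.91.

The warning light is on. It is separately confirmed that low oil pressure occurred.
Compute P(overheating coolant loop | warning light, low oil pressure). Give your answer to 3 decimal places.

P(warning light | low oil pressure) = 0.78×0.67×0.66 + 0.91×0.67×0.34 + 0.85×0.33×0.66 + 0.92×0.33×0.34 = 0.344916 + 0.207298 + 0.185130 + 0.103224 = 0.840568
Restricting to configurations with overheating coolant loop present: 0.185130 + 0.103224 = 0.288354.
P(overheating coolant loop | warning light, low oil pressure) = 0.288354 / 0.840568 ≈ 0.343

P(overheating coolant loop | warning light, low oil pressure) ≈ 0.343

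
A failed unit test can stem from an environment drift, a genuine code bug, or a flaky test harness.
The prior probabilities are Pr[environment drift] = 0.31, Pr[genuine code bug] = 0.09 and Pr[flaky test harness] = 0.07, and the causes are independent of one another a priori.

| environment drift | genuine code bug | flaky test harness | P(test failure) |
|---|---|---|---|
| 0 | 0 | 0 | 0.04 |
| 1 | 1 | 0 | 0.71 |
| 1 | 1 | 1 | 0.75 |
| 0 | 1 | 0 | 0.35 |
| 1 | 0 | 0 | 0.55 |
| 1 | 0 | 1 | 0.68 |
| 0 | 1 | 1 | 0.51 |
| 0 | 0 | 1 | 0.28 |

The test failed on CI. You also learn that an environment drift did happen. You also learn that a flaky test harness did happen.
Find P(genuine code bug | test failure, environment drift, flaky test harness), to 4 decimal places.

P(genuine code bug | test failure, environment drift, flaky test harness) ≈ 0.0984

By total probability over both values of genuine code bug:
  P(test failure | environment drift, flaky test harness) = 0.68×0.91 + 0.75×0.09
        = 0.618800 + 0.067500 = 0.686300
The terms with genuine code bug present sum to 0.067500, so
  P(genuine code bug | test failure, environment drift, flaky test harness) = 0.067500 / 0.686300 ≈ 0.0984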